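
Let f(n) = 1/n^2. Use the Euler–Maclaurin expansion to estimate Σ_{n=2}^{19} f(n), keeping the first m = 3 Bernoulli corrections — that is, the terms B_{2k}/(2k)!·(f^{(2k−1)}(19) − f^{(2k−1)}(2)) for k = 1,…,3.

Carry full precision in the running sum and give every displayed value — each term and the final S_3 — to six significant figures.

∫_2^19 1/x^2 dx evaluates to 0.447368.
½[f(2) + f(19)] = ½[0.250000 + 0.00277008] = 0.126385.
So far: 0.573753.
Correction k=1: B_{2}/2! · (f^{(1)}(19) − f^{(1)}(2)) = 1/12 · (-0.000291588 − (-0.250000)) = 0.0208090.
Partial sum through k=1: 0.594562.
Correction k=2: B_{4}/4! · (f^{(3)}(19) − f^{(3)}(2)) = −1/720 · (-9.69267e-06 − (-0.750000)) = -0.00104165.
Partial sum through k=2: 0.593521.
Correction k=3: B_{6}/6! · (f^{(5)}(19) − f^{(5)}(2)) = 1/30240 · (-8.05485e-07 − (-5.62500)) = 0.000186012.

S_3 ≈ 0.593707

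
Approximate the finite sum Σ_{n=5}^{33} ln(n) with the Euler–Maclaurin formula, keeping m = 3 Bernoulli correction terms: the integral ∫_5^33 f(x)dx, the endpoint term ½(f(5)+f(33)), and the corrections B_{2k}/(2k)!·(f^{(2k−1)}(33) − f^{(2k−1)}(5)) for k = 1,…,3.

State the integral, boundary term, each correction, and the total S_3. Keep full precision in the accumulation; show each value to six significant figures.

∫_5^33 ln(x) dx evaluates to 79.3376.
½[f(5) + f(33)] = ½[1.60944 + 3.49651] = 2.55297.
Running total after boundary: 81.8905.
Correction k=1: B_{2}/2! · (f^{(1)}(33) − f^{(1)}(5)) = 1/12 · (0.0303030 − 0.200000) = -0.0141414.
Running total after k=1: 81.8764.
Correction k=2: B_{4}/4! · (f^{(3)}(33) − f^{(3)}(5)) = −1/720 · (5.56529e-05 − 0.0160000) = 2.21449e-05.
Running total after k=2: 81.8764.
Correction k=3: B_{6}/6! · (f^{(5)}(33) − f^{(5)}(5)) = 1/30240 · (6.13256e-07 − 0.00768000) = -2.53948e-07.

S_3 ≈ 81.8764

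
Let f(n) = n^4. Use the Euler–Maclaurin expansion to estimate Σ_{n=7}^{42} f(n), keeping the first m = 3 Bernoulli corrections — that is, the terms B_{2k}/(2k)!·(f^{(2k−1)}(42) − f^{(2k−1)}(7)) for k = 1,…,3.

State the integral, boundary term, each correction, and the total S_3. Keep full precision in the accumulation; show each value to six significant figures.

Integral: ∫_7^42 x^4 dx = 2.61349e+07.
Endpoint term: (f(7) + f(42))/2 = (2401.00 + 3.11170e+06)/2 = 1.55705e+06.
So far: 2.76919e+07.
k=1: B_{2}/(2)! × [f^{(1)}(42) − f^{(1)}(7)] = 1/12 × (296352 − 1372.00) = 24581.7.
Running total after k=1: 2.77165e+07.
k=2: B_{4}/(4)! × [f^{(3)}(42) − f^{(3)}(7)] = −1/720 × (1008.00 − 168.000) = -1.16667.
Running total after k=2: 2.77165e+07.
k=3: B_{6}/(6)! × [f^{(5)}(42) − f^{(5)}(7)] = 1/30240 × (0.00000 − 0.00000) = 0.00000.

S_3 ≈ 2.77165e+07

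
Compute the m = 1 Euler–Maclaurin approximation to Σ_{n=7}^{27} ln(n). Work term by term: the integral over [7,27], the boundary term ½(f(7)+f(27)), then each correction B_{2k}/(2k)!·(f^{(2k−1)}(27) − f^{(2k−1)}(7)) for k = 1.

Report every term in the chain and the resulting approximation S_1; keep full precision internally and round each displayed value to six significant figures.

∫_7^27 ln(x) dx evaluates to 55.3662.
½[f(7) + f(27)] = ½[1.94591 + 3.29584] = 2.62087.
Integral + boundary = 57.9871.
Order-1 term: 1/12 · (0.0370370 − 0.142857) = -0.00881834.

S_1 ≈ 57.9783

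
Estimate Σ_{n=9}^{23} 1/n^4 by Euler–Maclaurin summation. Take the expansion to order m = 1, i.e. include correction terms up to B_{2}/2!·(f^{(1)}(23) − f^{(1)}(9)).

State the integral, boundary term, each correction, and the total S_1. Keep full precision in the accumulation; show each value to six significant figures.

Integral: ∫_9^23 1/x^4 dx = 0.000429851.
Endpoint term: (f(9) + f(23))/2 = (0.000152416 + 3.57346e-06)/2 = 7.79946e-05.
Running total after boundary: 0.000507845.
Correction k=1: B_{2}/2! · (f^{(1)}(23) − f^{(1)}(9)) = 1/12 · (-6.21471e-07 − (-6.77404e-05)) = 5.59324e-06.

S_1 ≈ 0.000513439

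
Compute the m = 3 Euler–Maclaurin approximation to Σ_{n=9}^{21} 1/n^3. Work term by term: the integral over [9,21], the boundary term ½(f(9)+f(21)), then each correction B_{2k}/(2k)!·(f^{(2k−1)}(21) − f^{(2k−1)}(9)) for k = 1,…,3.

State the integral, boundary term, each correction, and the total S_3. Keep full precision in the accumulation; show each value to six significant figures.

The integral term ∫_9^21 1/x^3 dx = 0.00503905.
½[f(9) + f(21)] = ½[0.00137174 + 0.000107980] = 0.000739861.
Running total after boundary: 0.00577891.
Order-1 term: 1/12 · (-1.54257e-05 − (-0.000457247)) = 3.68185e-05.
Running total after k=1: 0.00581573.
Order-2 term: −1/720 · (-6.99577e-07 − (-0.000112901)) = -1.55835e-07.
Running total after k=2: 0.00581558.
Order-3 term: 1/30240 · (-6.66264e-08 − (-5.85410e-05)) = 1.93368e-09.

S_3 ≈ 0.00581558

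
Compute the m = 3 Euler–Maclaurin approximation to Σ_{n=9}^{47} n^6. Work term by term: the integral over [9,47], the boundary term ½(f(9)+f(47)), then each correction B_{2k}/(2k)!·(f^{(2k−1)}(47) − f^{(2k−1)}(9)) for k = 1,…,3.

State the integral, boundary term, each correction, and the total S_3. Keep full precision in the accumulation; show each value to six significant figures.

The integral term ∫_9^47 x^6 dx = 7.23740e+10.
Endpoint term: (f(9) + f(47))/2 = (531441 + 1.07792e+10)/2 = 5.38987e+09.
Integral + boundary = 7.77639e+10.
k=1: B_{2}/(2)! × [f^{(1)}(47) − f^{(1)}(9)] = 1/12 × (1.37607e+09 − 354294) = 1.14643e+08.
Running total after k=1: 7.78786e+10.
k=2: B_{4}/(4)! × [f^{(3)}(47) − f^{(3)}(9)] = −1/720 × (1.24588e+07 − 87480.0) = -17182.3.
Running total after k=2: 7.78785e+10.
k=3: B_{6}/(6)! × [f^{(5)}(47) − f^{(5)}(9)] = 1/30240 × (33840.0 − 6480.00) = 0.904762.

S_3 ≈ 7.78785e+10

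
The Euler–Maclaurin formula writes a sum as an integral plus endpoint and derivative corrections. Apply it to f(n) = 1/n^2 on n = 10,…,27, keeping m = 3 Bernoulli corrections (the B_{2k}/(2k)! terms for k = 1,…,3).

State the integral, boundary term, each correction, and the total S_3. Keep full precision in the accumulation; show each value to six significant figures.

The integral term ∫_10^27 1/x^2 dx = 0.0629630.
Endpoint term: (f(10) + f(27))/2 = (0.0100000 + 0.00137174)/2 = 0.00568587.
So far: 0.0686488.
Order-1 term: 1/12 · (-0.000101611 − (-0.00200000)) = 0.000158199.
After k=1: 0.0688070.
Order-2 term: −1/720 · (-1.67260e-06 − (-0.000240000)) = -3.31010e-07.
After k=2: 0.0688067.
Order-3 term: 1/30240 · (-6.88313e-08 − (-7.20000e-05)) = 2.37868e-09.

S_3 ≈ 0.0688067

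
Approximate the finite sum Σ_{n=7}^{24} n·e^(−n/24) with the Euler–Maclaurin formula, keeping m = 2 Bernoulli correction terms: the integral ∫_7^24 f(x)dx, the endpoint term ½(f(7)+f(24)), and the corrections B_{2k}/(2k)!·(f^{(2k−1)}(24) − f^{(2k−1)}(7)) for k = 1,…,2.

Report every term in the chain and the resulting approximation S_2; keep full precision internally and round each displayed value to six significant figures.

S_2 ≈ 138.969

The integral term ∫_7^24 x·e^(−x/24) dx = 131.984.
Endpoint term: (f(7) + f(24))/2 = (5.22912 + 8.82911)/2 = 7.02911.
So far: 139.013.
Order-1 term: 1/12 · (0.00000 − 0.529137) = -0.0440948.
After k=1: 138.969.
Order-2 term: −1/720 · (0.00127736 − 0.00351245) = 3.10430e-06.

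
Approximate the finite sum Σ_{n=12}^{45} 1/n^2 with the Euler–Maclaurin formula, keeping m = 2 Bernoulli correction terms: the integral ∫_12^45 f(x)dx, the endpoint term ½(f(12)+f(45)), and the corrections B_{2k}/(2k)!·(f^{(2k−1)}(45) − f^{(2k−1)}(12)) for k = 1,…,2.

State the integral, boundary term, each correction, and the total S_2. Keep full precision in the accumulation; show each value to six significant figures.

S_2 ≈ 0.0649247

The integral term ∫_12^45 1/x^2 dx = 0.0611111.
½[f(12) + f(45)] = ½[0.00694444 + 0.000493827] = 0.00371914.
So far: 0.0648302.
Order-1 term: 1/12 · (-2.19479e-05 − (-0.00115741)) = 9.46216e-05.
Partial sum through k=1: 0.0649249.
Order-2 term: −1/720 · (-1.30061e-07 − (-9.64506e-05)) = -1.33779e-07.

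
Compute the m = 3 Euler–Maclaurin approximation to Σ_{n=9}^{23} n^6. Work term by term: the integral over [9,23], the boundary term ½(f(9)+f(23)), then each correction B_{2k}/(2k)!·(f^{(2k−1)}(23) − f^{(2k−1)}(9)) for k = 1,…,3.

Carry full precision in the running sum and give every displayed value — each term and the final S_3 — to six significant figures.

The integral term ∫_9^23 x^6 dx = 4.85720e+08.
½[f(9) + f(23)] = ½[531441 + 1.48036e+08] = 7.42837e+07.
Integral + boundary = 5.60004e+08.
Correction k=1: B_{2}/2! · (f^{(1)}(23) − f^{(1)}(9)) = 1/12 · (3.86181e+07 − 354294) = 3.18865e+06.
After k=1: 5.63193e+08.
Correction k=2: B_{4}/4! · (f^{(3)}(23) − f^{(3)}(9)) = −1/720 · (1.46004e+06 − 87480.0) = -1906.33.
After k=2: 5.63191e+08.
Correction k=3: B_{6}/6! · (f^{(5)}(23) − f^{(5)}(9)) = 1/30240 · (16560.0 − 6480.00) = 0.333333.

S_3 ≈ 5.63191e+08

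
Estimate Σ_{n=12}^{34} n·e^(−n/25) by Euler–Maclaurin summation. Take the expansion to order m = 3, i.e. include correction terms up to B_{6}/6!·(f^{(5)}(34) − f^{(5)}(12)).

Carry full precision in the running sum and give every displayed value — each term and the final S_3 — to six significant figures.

S_3 ≈ 201.841

∫_12^34 x·e^(−x/25) dx evaluates to 193.800.
Boundary: ½(f(12) + f(34)) = ½(7.42540 + 8.72647) = 8.07593.
Running total after boundary: 201.876.
Order-1 term: 1/12 · (-0.0923979 − 0.321767) = -0.0345138.
Running total after k=1: 201.841.
Order-2 term: −1/720 · (0.000673478 − 0.00249493) = 2.52980e-06.
Running total after k=2: 201.841.
Order-3 term: 1/30240 · (2.39167e-06 − 7.16007e-06) = -1.57685e-10.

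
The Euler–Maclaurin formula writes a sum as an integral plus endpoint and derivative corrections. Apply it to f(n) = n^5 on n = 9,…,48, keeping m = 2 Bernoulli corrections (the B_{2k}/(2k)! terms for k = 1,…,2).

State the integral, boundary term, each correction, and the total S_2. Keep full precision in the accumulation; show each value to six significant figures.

∫_9^48 x^5 dx evaluates to 2.03834e+09.
Endpoint term: (f(9) + f(48))/2 = (59049.0 + 2.54804e+08)/2 = 1.27432e+08.
Integral + boundary = 2.16577e+09.
Order-1 term: 1/12 · (2.65421e+07 − 32805.0) = 2.20911e+06.
Partial sum through k=1: 2.16798e+09.
Order-2 term: −1/720 · (138240 − 4860.00) = -185.250.

S_2 ≈ 2.16798e+09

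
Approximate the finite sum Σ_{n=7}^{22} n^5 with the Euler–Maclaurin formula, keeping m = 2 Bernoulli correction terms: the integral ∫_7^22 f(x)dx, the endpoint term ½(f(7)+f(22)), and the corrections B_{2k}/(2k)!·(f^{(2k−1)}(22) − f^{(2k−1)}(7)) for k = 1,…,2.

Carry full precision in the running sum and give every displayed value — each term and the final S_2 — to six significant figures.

S_2 ≈ 2.15588e+07

∫_7^22 x^5 dx evaluates to 1.88770e+07.
Endpoint term: (f(7) + f(22))/2 = (16807.0 + 5.15363e+06)/2 = 2.58522e+06.
Integral + boundary = 2.14623e+07.
Order-1 term: 1/12 · (1.17128e+06 − 12005.0) = 96606.2.
After k=1: 2.15589e+07.
Order-2 term: −1/720 · (29040.0 − 2940.00) = -36.2500.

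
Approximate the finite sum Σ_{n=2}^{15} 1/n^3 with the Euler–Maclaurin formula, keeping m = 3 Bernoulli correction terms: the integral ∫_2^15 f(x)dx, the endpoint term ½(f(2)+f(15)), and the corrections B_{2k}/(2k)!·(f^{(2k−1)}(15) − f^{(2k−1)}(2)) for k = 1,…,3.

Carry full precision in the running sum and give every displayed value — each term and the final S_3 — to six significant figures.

The integral term ∫_2^15 1/x^3 dx = 0.122778.
Boundary: ½(f(2) + f(15)) = ½(0.125000 + 0.000296296) = 0.0626481.
So far: 0.185426.
k=1: B_{2}/(2)! × [f^{(1)}(15) − f^{(1)}(2)] = 1/12 × (-5.92593e-05 − (-0.187500)) = 0.0156201.
Partial sum through k=1: 0.201046.
k=2: B_{4}/(4)! × [f^{(3)}(15) − f^{(3)}(2)] = −1/720 × (-5.26749e-06 − (-0.937500)) = -0.00130208.
Partial sum through k=2: 0.199744.
k=3: B_{6}/(6)! × [f^{(5)}(15) − f^{(5)}(2)] = 1/30240 × (-9.83265e-07 − (-9.84375)) = 0.000325521.

S_3 ≈ 0.200069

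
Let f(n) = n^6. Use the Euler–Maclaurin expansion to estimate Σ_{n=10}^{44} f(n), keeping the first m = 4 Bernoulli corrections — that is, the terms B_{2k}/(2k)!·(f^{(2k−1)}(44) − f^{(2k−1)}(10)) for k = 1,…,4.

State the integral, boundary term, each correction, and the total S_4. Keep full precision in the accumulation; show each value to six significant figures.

The integral term ∫_10^44 x^6 dx = 4.56097e+10.
Endpoint term: (f(10) + f(44))/2 = (1.00000e+06 + 7.25631e+09)/2 = 3.62866e+09.
Integral + boundary = 4.92383e+10.
k=1: B_{2}/(2)! × [f^{(1)}(44) − f^{(1)}(10)] = 1/12 × (9.89497e+08 − 600000) = 8.24081e+07.
Partial sum through k=1: 4.93208e+10.
k=2: B_{4}/(4)! × [f^{(3)}(44) − f^{(3)}(10)] = −1/720 × (1.02221e+07 − 120000) = -14030.7.
Partial sum through k=2: 4.93207e+10.
k=3: B_{6}/(6)! × [f^{(5)}(44) − f^{(5)}(10)] = 1/30240 × (31680.0 − 7200.00) = 0.809524.
Partial sum through k=3: 4.93207e+10.
k=4: B_{8}/(8)! × [f^{(7)}(44) − f^{(7)}(10)] = −1/1209600 × (0.00000 − 0.00000) = 0.00000.

S_4 ≈ 4.93207e+10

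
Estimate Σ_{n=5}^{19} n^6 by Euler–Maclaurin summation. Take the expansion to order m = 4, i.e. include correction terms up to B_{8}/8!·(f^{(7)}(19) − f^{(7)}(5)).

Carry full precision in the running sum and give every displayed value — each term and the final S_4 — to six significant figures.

S_4 ≈ 1.52451e+08

Integral: ∫_5^19 x^6 dx = 1.27685e+08.
Endpoint term: (f(5) + f(19))/2 = (15625.0 + 4.70459e+07)/2 = 2.35308e+07.
So far: 1.51216e+08.
k=1: B_{2}/(2)! × [f^{(1)}(19) − f^{(1)}(5)] = 1/12 × (1.48566e+07 − 18750.0) = 1.23649e+06.
Running total after k=1: 1.52452e+08.
k=2: B_{4}/(4)! × [f^{(3)}(19) − f^{(3)}(5)] = −1/720 × (823080 − 15000.0) = -1122.33.
Running total after k=2: 1.52451e+08.
k=3: B_{6}/(6)! × [f^{(5)}(19) − f^{(5)}(5)] = 1/30240 × (13680.0 − 3600.00) = 0.333333.
Running total after k=3: 1.52451e+08.
k=4: B_{8}/(8)! × [f^{(7)}(19) − f^{(7)}(5)] = −1/1209600 × (0.00000 − 0.00000) = 0.00000.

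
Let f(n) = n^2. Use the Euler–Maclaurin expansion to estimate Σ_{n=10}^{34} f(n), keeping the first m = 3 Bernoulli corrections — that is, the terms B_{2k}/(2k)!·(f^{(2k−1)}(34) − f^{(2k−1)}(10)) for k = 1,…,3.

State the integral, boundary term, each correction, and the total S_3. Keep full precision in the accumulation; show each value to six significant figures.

∫_10^34 x^2 dx evaluates to 12768.0.
½[f(10) + f(34)] = ½[100.000 + 1156.00] = 628.000.
Running total after boundary: 13396.0.
k=1: B_{2}/(2)! × [f^{(1)}(34) − f^{(1)}(10)] = 1/12 × (68.0000 − 20.0000) = 4.00000.
After k=1: 13400.0.
k=2: B_{4}/(4)! × [f^{(3)}(34) − f^{(3)}(10)] = −1/720 × (0.00000 − 0.00000) = 0.00000.
After k=2: 13400.0.
k=3: B_{6}/(6)! × [f^{(5)}(34) − f^{(5)}(10)] = 1/30240 × (0.00000 − 0.00000) = 0.00000.

S_3 ≈ 13400.0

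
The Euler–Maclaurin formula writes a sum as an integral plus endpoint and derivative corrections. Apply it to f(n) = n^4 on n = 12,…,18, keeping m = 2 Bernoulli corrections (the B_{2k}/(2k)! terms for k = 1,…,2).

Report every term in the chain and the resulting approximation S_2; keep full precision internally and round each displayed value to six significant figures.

∫_12^18 x^4 dx evaluates to 328147.
Boundary: ½(f(12) + f(18)) = ½(20736.0 + 104976) = 62856.0.
Integral + boundary = 391003.
Correction k=1: B_{2}/2! · (f^{(1)}(18) − f^{(1)}(12)) = 1/12 · (23328.0 − 6912.00) = 1368.00.
Partial sum through k=1: 392371.
Correction k=2: B_{4}/4! · (f^{(3)}(18) − f^{(3)}(12)) = −1/720 · (432.000 − 288.000) = -0.200000.

S_2 ≈ 392371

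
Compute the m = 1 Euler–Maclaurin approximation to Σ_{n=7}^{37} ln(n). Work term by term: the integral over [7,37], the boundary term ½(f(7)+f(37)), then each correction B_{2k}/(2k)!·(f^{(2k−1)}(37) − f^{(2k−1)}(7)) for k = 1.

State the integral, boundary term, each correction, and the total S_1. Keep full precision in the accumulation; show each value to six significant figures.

∫_7^37 ln(x) dx evaluates to 89.9826.
Boundary: ½(f(7) + f(37)) = ½(1.94591 + 3.61092) = 2.77841.
So far: 92.7610.
Order-1 term: 1/12 · (0.0270270 − 0.142857) = -0.00965251.

S_1 ≈ 92.7514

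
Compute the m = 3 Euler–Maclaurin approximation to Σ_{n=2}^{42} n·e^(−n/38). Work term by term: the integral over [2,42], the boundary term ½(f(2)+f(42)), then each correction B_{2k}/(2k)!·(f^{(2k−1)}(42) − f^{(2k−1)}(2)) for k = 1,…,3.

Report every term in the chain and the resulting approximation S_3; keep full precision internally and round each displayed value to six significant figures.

The integral term ∫_2^42 x·e^(−x/38) dx = 435.453.
½[f(2) + f(42)] = ½[1.89746 + 13.9072] = 7.90233.
So far: 443.355.
Order-1 term: 1/12 · (-0.0348551 − 0.898796) = -0.0778043.
After k=1: 443.277.
Order-2 term: −1/720 · (0.000434482 − 0.00193646) = 2.08609e-06.
After k=2: 443.277.
Order-3 term: 1/30240 · (6.18492e-07 − 2.25104e-06) = -5.39862e-11.

S_3 ≈ 443.277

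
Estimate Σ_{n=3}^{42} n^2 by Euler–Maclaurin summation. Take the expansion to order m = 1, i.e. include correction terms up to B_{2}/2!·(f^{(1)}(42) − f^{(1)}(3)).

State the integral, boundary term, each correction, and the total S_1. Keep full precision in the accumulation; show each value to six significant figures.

S_1 ≈ 25580.0

∫_3^42 x^2 dx evaluates to 24687.0.
½[f(3) + f(42)] = ½[9.00000 + 1764.00] = 886.500.
Integral + boundary = 25573.5.
Correction k=1: B_{2}/2! · (f^{(1)}(42) − f^{(1)}(3)) = 1/12 · (84.0000 − 6.00000) = 6.50000.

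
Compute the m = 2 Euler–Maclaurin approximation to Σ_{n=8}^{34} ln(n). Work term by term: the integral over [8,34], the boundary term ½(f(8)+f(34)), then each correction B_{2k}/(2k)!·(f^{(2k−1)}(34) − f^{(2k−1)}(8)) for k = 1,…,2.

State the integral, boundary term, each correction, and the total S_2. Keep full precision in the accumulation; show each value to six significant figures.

S_2 ≈ 80.0557

∫_8^34 ln(x) dx evaluates to 77.2607.
Endpoint term: (f(8) + f(34))/2 = (2.07944 + 3.52636)/2 = 2.80290.
Running total after boundary: 80.0636.
k=1: B_{2}/(2)! × [f^{(1)}(34) − f^{(1)}(8)] = 1/12 × (0.0294118 − 0.125000) = -0.00796569.
Partial sum through k=1: 80.0557.
k=2: B_{4}/(4)! × [f^{(3)}(34) − f^{(3)}(8)] = −1/720 × (5.08854e-05 − 0.00390625) = 5.35467e-06.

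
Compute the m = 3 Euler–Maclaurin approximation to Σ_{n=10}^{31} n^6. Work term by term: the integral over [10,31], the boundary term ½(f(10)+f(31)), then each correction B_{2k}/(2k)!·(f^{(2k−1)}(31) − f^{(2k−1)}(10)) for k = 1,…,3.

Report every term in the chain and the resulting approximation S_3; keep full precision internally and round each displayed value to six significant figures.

S_3 ≈ 4.38746e+09

Integral: ∫_10^31 x^6 dx = 3.92894e+09.
Endpoint term: (f(10) + f(31))/2 = (1.00000e+06 + 8.87504e+08)/2 = 4.44252e+08.
So far: 4.37320e+09.
Correction k=1: B_{2}/2! · (f^{(1)}(31) − f^{(1)}(10)) = 1/12 · (1.71775e+08 − 600000) = 1.42646e+07.
After k=1: 4.38746e+09.
Correction k=2: B_{4}/4! · (f^{(3)}(31) − f^{(3)}(10)) = −1/720 · (3.57492e+06 − 120000) = -4798.50.
After k=2: 4.38746e+09.
Correction k=3: B_{6}/6! · (f^{(5)}(31) − f^{(5)}(10)) = 1/30240 · (22320.0 − 7200.00) = 0.500000.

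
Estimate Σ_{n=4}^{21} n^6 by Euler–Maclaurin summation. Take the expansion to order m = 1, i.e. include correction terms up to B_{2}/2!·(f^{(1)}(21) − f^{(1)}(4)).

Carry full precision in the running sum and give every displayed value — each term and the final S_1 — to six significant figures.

S_1 ≈ 3.02223e+08

The integral term ∫_4^21 x^6 dx = 2.57296e+08.
Endpoint term: (f(4) + f(21))/2 = (4096.00 + 8.57661e+07)/2 = 4.28851e+07.
Running total after boundary: 3.00181e+08.
k=1: B_{2}/(2)! × [f^{(1)}(21) − f^{(1)}(4)] = 1/12 × (2.45046e+07 − 6144.00) = 2.04154e+06.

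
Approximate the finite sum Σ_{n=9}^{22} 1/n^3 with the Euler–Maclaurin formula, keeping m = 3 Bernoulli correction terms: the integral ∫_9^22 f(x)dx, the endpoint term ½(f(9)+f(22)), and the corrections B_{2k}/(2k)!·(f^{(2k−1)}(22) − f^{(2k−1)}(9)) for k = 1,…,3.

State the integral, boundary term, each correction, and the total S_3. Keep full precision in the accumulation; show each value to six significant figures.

S_3 ≈ 0.00590949

∫_9^22 1/x^3 dx evaluates to 0.00513978.
Endpoint term: (f(9) + f(22))/2 = (0.00137174 + 9.39144e-05)/2 = 0.000732828.
Running total after boundary: 0.00587261.
Correction k=1: B_{2}/2! · (f^{(1)}(22) − f^{(1)}(9)) = 1/12 · (-1.28065e-05 − (-0.000457247)) = 3.70367e-05.
Partial sum through k=1: 0.00590965.
Correction k=2: B_{4}/4! · (f^{(3)}(22) − f^{(3)}(9)) = −1/720 · (-5.29194e-07 − (-0.000112901)) = -1.56071e-07.
Partial sum through k=2: 0.00590949.
Correction k=3: B_{6}/6! · (f^{(5)}(22) − f^{(5)}(9)) = 1/30240 · (-4.59218e-08 − (-5.85410e-05)) = 1.93436e-09.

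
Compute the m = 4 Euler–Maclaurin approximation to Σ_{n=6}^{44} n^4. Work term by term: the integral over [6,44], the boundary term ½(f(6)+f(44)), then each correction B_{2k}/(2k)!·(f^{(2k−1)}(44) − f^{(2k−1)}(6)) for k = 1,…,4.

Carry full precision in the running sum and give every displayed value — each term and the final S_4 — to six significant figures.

S_4 ≈ 3.48847e+07

Integral: ∫_6^44 x^4 dx = 3.29817e+07.
½[f(6) + f(44)] = ½[1296.00 + 3.74810e+06] = 1.87470e+06.
Integral + boundary = 3.48564e+07.
Order-1 term: 1/12 · (340736 − 864.000) = 28322.7.
Running total after k=1: 3.48847e+07.
Order-2 term: −1/720 · (1056.00 − 144.000) = -1.26667.
Running total after k=2: 3.48847e+07.
Order-3 term: 1/30240 · (0.00000 − 0.00000) = 0.00000.
Running total after k=3: 3.48847e+07.
Order-4 term: −1/1209600 · (0.00000 − 0.00000) = 0.00000.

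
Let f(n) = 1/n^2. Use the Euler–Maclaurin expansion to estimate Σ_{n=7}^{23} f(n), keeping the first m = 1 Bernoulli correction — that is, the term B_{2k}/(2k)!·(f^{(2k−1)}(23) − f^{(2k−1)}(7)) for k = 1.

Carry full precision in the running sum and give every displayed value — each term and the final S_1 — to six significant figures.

S_1 ≈ 0.111000

∫_7^23 1/x^2 dx evaluates to 0.0993789.
½[f(7) + f(23)] = ½[0.0204082 + 0.00189036] = 0.0111493.
So far: 0.110528.
Correction k=1: B_{2}/2! · (f^{(1)}(23) − f^{(1)}(7)) = 1/12 · (-0.000164379 − (-0.00583090)) = 0.000472210.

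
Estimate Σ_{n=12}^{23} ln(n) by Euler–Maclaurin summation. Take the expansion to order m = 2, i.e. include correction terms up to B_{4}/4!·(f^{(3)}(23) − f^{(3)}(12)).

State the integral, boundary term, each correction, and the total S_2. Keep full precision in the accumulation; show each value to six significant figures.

The integral term ∫_12^23 ln(x) dx = 31.2975.
Boundary: ½(f(12) + f(23)) = ½(2.48491 + 3.13549) = 2.81020.
So far: 34.1077.
k=1: B_{2}/(2)! × [f^{(1)}(23) − f^{(1)}(12)] = 1/12 × (0.0434783 − 0.0833333) = -0.00332126.
Running total after k=1: 34.1044.
k=2: B_{4}/(4)! × [f^{(3)}(23) − f^{(3)}(12)] = −1/720 × (0.000164379 − 0.00115741) = 1.37921e-06.

S_2 ≈ 34.1044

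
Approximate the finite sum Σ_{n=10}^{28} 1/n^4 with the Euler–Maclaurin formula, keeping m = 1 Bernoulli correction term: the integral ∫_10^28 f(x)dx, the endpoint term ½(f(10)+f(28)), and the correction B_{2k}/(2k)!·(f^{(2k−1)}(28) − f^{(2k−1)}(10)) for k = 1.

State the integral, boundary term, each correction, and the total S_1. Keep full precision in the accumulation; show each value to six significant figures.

S_1 ≈ 0.000372276

Integral: ∫_10^28 1/x^4 dx = 0.000318149.
Boundary: ½(f(10) + f(28)) = ½(0.000100000 + 1.62693e-06) = 5.08135e-05.
So far: 0.000368962.
k=1: B_{2}/(2)! × [f^{(1)}(28) − f^{(1)}(10)] = 1/12 × (-2.32418e-07 − (-4.00000e-05)) = 3.31397e-06.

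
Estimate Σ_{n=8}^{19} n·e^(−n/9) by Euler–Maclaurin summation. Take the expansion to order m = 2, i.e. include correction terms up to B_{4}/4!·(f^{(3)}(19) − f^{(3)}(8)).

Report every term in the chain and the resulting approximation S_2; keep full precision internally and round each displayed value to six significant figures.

Integral: ∫_8^19 x·e^(−x/9) dx = 32.3821.
½[f(8) + f(19)] = ½[3.28890 + 2.30096] = 2.79493.
Integral + boundary = 35.1771.
k=1: B_{2}/(2)! × [f^{(1)}(19) − f^{(1)}(8)] = 1/12 × (-0.134559 − 0.0456791) = -0.0150199.
Partial sum through k=1: 35.1621.
k=2: B_{4}/(4)! × [f^{(3)}(19) − f^{(3)}(8)] = −1/720 × (0.00132898 − 0.0107149) = 1.30359e-05.

S_2 ≈ 35.1621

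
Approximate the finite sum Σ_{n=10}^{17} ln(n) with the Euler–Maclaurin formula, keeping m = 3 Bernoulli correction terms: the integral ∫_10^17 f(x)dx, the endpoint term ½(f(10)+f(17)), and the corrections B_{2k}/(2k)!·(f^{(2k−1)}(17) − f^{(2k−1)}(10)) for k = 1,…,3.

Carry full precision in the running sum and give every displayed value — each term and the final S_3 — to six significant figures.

S_3 ≈ 20.7032

∫_10^17 ln(x) dx evaluates to 18.1388.
Endpoint term: (f(10) + f(17))/2 = (2.30259 + 2.83321)/2 = 2.56790.
So far: 20.7067.
Correction k=1: B_{2}/2! · (f^{(1)}(17) − f^{(1)}(10)) = 1/12 · (0.0588235 − 0.100000) = -0.00343137.
Running total after k=1: 20.7032.
Correction k=2: B_{4}/4! · (f^{(3)}(17) − f^{(3)}(10)) = −1/720 · (0.000407083 − 0.00200000) = 2.21238e-06.
Running total after k=2: 20.7032.
Correction k=3: B_{6}/6! · (f^{(5)}(17) − f^{(5)}(10)) = 1/30240 · (1.69031e-05 − 0.000240000) = -7.37754e-09.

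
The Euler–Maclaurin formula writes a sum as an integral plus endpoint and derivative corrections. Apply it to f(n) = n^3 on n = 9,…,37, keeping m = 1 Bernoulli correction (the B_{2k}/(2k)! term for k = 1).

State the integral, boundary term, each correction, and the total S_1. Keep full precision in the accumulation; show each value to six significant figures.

S_1 ≈ 492913

∫_9^37 x^3 dx evaluates to 466900.
Endpoint term: (f(9) + f(37))/2 = (729.000 + 50653.0)/2 = 25691.0.
So far: 492591.
Correction k=1: B_{2}/2! · (f^{(1)}(37) − f^{(1)}(9)) = 1/12 · (4107.00 − 243.000) = 322.000.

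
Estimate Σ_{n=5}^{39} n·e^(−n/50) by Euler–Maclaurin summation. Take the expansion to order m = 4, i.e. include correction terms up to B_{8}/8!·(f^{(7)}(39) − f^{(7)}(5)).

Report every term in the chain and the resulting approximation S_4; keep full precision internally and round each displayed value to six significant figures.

∫_5^39 x·e^(−x/50) dx evaluates to 448.396.
Boundary: ½(f(5) + f(39)) = ½(4.52419 + 17.8778) = 11.2010.
Running total after boundary: 459.597.
Correction k=1: B_{2}/2! · (f^{(1)}(39) − f^{(1)}(5)) = 1/12 · (0.100849 − 0.814354) = -0.0594587.
Partial sum through k=1: 459.538.
Correction k=2: B_{4}/4! · (f^{(3)}(39) − f^{(3)}(5)) = −1/720 · (0.000407065 − 0.00104961) = 8.92426e-07.
Partial sum through k=2: 459.538.
Correction k=3: B_{6}/6! · (f^{(5)}(39) − f^{(5)}(5)) = 1/30240 · (3.09516e-07 − 7.09393e-07) = -1.32234e-11.
Partial sum through k=3: 459.538.
Correction k=4: B_{8}/8! · (f^{(7)}(39) − f^{(7)}(5)) = −1/1209600 · (1.82482e-10 − 3.99576e-10) = 1.79476e-16.

S_4 ≈ 459.538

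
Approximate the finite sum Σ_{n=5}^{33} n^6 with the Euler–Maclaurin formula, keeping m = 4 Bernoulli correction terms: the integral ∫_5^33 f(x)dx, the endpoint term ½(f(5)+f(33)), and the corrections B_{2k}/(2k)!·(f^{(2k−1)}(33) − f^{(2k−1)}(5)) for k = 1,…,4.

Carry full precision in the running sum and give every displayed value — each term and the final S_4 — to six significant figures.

∫_5^33 x^6 dx evaluates to 6.08834e+09.
Boundary: ½(f(5) + f(33)) = ½(15625.0 + 1.29147e+09) = 6.45742e+08.
Running total after boundary: 6.73408e+09.
k=1: B_{2}/(2)! × [f^{(1)}(33) − f^{(1)}(5)] = 1/12 × (2.34812e+08 − 18750.0) = 1.95661e+07.
After k=1: 6.75365e+09.
k=2: B_{4}/(4)! × [f^{(3)}(33) − f^{(3)}(5)] = −1/720 × (4.31244e+06 − 15000.0) = -5968.67.
After k=2: 6.75364e+09.
k=3: B_{6}/(6)! × [f^{(5)}(33) − f^{(5)}(5)] = 1/30240 × (23760.0 − 3600.00) = 0.666667.
After k=3: 6.75364e+09.
k=4: B_{8}/(8)! × [f^{(7)}(33) − f^{(7)}(5)] = −1/1209600 × (0.00000 − 0.00000) = 0.00000.

S_4 ≈ 6.75364e+09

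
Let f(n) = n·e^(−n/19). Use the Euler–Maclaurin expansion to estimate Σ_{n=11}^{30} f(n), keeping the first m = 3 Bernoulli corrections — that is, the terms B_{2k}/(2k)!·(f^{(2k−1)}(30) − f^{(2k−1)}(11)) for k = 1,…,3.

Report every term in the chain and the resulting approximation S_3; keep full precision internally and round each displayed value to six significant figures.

Integral: ∫_11^30 x·e^(−x/19) dx = 127.513.
Boundary: ½(f(11) + f(30)) = ½(6.16537 + 6.18576) = 6.17556.
Running total after boundary: 133.689.
Order-1 term: 1/12 · (-0.119374 − 0.235995) = -0.0296141.
Running total after k=1: 133.659.
Order-2 term: −1/720 · (0.000811661 − 0.00375892) = 4.09342e-06.
Running total after k=2: 133.659.
Order-3 term: 1/30240 · (5.41274e-06 − 1.90142e-05) = -4.49783e-10.

S_3 ≈ 133.659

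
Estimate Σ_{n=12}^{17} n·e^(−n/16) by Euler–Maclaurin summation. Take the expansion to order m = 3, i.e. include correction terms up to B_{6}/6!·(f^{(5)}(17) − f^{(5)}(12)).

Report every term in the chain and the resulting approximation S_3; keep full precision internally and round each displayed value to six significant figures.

Integral: ∫_12^17 x·e^(−x/16) dx = 29.1483.
Endpoint term: (f(12) + f(17))/2 = (5.66840 + 5.87504)/2 = 5.77172.
Running total after boundary: 34.9200.
k=1: B_{2}/(2)! × [f^{(1)}(17) − f^{(1)}(12)] = 1/12 × (-0.0215994 − 0.118092) = -0.0116409.
After k=1: 34.9084.
k=2: B_{4}/(4)! × [f^{(3)}(17) − f^{(3)}(12)] = −1/720 × (0.00261556 − 0.00415166) = 2.13348e-06.
After k=2: 34.9084.
k=3: B_{6}/(6)! × [f^{(5)}(17) − f^{(5)}(12)] = 1/30240 × (2.07636e-05 − 3.06329e-05) = -3.26366e-10.

S_3 ≈ 34.9084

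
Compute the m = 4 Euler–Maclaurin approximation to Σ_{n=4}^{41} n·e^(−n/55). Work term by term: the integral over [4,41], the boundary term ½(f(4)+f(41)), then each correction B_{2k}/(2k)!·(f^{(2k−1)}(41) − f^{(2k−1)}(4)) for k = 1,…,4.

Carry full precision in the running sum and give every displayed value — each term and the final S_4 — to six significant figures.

S_4 ≈ 523.445

∫_4^41 x·e^(−x/55) dx evaluates to 511.920.
Boundary: ½(f(4) + f(41)) = ½(3.71942 + 19.4553) = 11.5873.
Running total after boundary: 523.507.
k=1: B_{2}/(2)! × [f^{(1)}(41) − f^{(1)}(4)] = 1/12 × (0.120787 − 0.862229) = -0.0617868.
Running total after k=1: 523.445.
k=2: B_{4}/(4)! × [f^{(3)}(41) − f^{(3)}(4)] = −1/720 × (0.000353661 − 0.000899814) = 7.58546e-07.
Running total after k=2: 523.445.
k=3: B_{6}/(6)! × [f^{(5)}(41) − f^{(5)}(4)] = 1/30240 × (2.20625e-07 − 5.00692e-07) = -9.26147e-12.
Running total after k=3: 523.445.
k=4: B_{8}/(8)! × [f^{(7)}(41) − f^{(7)}(4)] = −1/1209600 × (1.07219e-10 − 2.32703e-10) = 1.03739e-16.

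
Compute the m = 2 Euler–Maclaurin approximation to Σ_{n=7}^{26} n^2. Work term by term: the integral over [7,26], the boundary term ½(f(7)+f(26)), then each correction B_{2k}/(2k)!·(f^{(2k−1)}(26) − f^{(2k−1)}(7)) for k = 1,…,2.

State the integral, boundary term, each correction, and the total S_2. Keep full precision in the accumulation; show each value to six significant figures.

∫_7^26 x^2 dx evaluates to 5744.33.
½[f(7) + f(26)] = ½[49.0000 + 676.000] = 362.500.
Running total after boundary: 6106.83.
k=1: B_{2}/(2)! × [f^{(1)}(26) − f^{(1)}(7)] = 1/12 × (52.0000 − 14.0000) = 3.16667.
After k=1: 6110.00.
k=2: B_{4}/(4)! × [f^{(3)}(26) − f^{(3)}(7)] = −1/720 × (0.00000 − 0.00000) = 0.00000.

S_2 ≈ 6110.00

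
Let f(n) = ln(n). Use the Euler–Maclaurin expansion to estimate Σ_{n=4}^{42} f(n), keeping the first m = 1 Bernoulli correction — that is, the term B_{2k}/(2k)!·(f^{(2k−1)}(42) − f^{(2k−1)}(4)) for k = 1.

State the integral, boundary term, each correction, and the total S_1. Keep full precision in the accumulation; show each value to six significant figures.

S_1 ≈ 115.980

Integral: ∫_4^42 ln(x) dx = 113.437.
Boundary: ½(f(4) + f(42)) = ½(1.38629 + 3.73767) = 2.56198.
Integral + boundary = 115.999.
k=1: B_{2}/(2)! × [f^{(1)}(42) − f^{(1)}(4)] = 1/12 × (0.0238095 − 0.250000) = -0.0188492.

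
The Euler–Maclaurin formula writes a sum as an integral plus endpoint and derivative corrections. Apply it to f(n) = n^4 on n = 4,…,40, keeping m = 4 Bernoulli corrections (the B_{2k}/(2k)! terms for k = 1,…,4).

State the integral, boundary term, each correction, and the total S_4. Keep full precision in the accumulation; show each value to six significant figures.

The integral term ∫_4^40 x^4 dx = 2.04798e+07.
½[f(4) + f(40)] = ½[256.000 + 2.56000e+06] = 1.28013e+06.
Running total after boundary: 2.17599e+07.
k=1: B_{2}/(2)! × [f^{(1)}(40) − f^{(1)}(4)] = 1/12 × (256000 − 256.000) = 21312.0.
After k=1: 2.17812e+07.
k=2: B_{4}/(4)! × [f^{(3)}(40) − f^{(3)}(4)] = −1/720 × (960.000 − 96.0000) = -1.20000.
After k=2: 2.17812e+07.
k=3: B_{6}/(6)! × [f^{(5)}(40) − f^{(5)}(4)] = 1/30240 × (0.00000 − 0.00000) = 0.00000.
After k=3: 2.17812e+07.
k=4: B_{8}/(8)! × [f^{(7)}(40) − f^{(7)}(4)] = −1/1209600 × (0.00000 − 0.00000) = 0.00000.

S_4 ≈ 2.17812e+07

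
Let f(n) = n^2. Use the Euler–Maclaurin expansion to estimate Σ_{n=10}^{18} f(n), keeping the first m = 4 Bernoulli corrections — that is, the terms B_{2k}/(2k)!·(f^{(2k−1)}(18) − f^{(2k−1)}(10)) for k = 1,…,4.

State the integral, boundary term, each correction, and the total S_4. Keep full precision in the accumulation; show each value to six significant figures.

∫_10^18 x^2 dx evaluates to 1610.67.
½[f(10) + f(18)] = ½[100.000 + 324.000] = 212.000.
Integral + boundary = 1822.67.
Correction k=1: B_{2}/2! · (f^{(1)}(18) − f^{(1)}(10)) = 1/12 · (36.0000 − 20.0000) = 1.33333.
After k=1: 1824.00.
Correction k=2: B_{4}/4! · (f^{(3)}(18) − f^{(3)}(10)) = −1/720 · (0.00000 − 0.00000) = 0.00000.
After k=2: 1824.00.
Correction k=3: B_{6}/6! · (f^{(5)}(18) − f^{(5)}(10)) = 1/30240 · (0.00000 − 0.00000) = 0.00000.
After k=3: 1824.00.
Correction k=4: B_{8}/8! · (f^{(7)}(18) − f^{(7)}(10)) = −1/1209600 · (0.00000 − 0.00000) = 0.00000.

S_4 ≈ 1824.00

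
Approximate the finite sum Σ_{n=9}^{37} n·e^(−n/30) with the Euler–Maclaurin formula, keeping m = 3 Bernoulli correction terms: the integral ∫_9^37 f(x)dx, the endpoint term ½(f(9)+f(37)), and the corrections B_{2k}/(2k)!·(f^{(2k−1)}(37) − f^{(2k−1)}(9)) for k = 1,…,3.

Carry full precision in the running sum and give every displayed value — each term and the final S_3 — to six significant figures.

The integral term ∫_9^37 x·e^(−x/30) dx = 281.204.
½[f(9) + f(37)] = ½[6.66736 + 10.7788] = 8.72310.
Integral + boundary = 289.927.
Order-1 term: 1/12 · (-0.0679746 − 0.518573) = -0.0488789.
After k=1: 289.879.
Order-2 term: −1/720 · (0.000571850 − 0.00222245) = 2.29251e-06.
After k=2: 289.879.
Order-3 term: 1/30240 · (1.35470e-06 − 4.29857e-06) = -9.73504e-11.

S_3 ≈ 289.879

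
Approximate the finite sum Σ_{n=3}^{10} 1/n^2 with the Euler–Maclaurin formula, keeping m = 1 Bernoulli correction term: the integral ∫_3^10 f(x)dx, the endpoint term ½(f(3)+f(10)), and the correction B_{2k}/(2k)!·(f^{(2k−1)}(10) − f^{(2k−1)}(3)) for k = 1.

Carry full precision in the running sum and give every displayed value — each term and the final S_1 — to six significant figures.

The integral term ∫_3^10 1/x^2 dx = 0.233333.
Endpoint term: (f(3) + f(10))/2 = (0.111111 + 0.0100000)/2 = 0.0605556.
Integral + boundary = 0.293889.
Correction k=1: B_{2}/2! · (f^{(1)}(10) − f^{(1)}(3)) = 1/12 · (-0.00200000 − (-0.0740741)) = 0.00600617.

S_1 ≈ 0.299895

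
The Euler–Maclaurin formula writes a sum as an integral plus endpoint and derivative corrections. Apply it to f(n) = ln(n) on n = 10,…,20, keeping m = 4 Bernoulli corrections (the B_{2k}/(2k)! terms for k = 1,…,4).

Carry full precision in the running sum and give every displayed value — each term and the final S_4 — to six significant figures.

The integral term ∫_10^20 ln(x) dx = 26.8888.
Boundary: ½(f(10) + f(20)) = ½(2.30259 + 2.99573) = 2.64916.
Running total after boundary: 29.5380.
Order-1 term: 1/12 · (0.0500000 − 0.100000) = -0.00416667.
Running total after k=1: 29.5338.
Order-2 term: −1/720 · (0.000250000 − 0.00200000) = 2.43056e-06.
Running total after k=2: 29.5338.
Order-3 term: 1/30240 · (7.50000e-06 − 0.000240000) = -7.68849e-09.
Running total after k=3: 29.5338.
Order-4 term: −1/1209600 · (5.62500e-07 − 7.20000e-05) = 5.90588e-11.

S_4 ≈ 29.5338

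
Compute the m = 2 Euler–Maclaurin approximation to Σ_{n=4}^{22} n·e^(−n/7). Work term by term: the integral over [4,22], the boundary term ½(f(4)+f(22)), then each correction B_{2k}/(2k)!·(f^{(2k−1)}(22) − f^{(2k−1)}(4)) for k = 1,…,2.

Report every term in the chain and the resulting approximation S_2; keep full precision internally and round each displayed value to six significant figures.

S_2 ≈ 36.2983

Integral: ∫_4^22 x·e^(−x/7) dx = 34.7220.
Endpoint term: (f(4) + f(22))/2 = (2.25887 + 0.949505)/2 = 1.60419.
Integral + boundary = 36.3261.
k=1: B_{2}/(2)! × [f^{(1)}(22) − f^{(1)}(4)] = 1/12 × (-0.0924842 − 0.242022) = -0.0278755.
Running total after k=1: 36.2983.
k=2: B_{4}/(4)! × [f^{(3)}(22) − f^{(3)}(4)] = −1/720 × (-0.000125829 − 0.0279889) = 3.90483e-05.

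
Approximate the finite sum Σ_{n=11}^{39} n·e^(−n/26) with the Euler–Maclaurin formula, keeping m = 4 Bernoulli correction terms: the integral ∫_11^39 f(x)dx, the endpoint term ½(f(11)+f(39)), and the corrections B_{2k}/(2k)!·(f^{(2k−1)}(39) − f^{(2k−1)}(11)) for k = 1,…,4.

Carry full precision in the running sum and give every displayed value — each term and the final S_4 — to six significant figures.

Integral: ∫_11^39 x·e^(−x/26) dx = 253.047.
½[f(11) + f(39)] = ½[7.20531 + 8.70208] = 7.95369.
Integral + boundary = 261.001.
k=1: B_{2}/(2)! × [f^{(1)}(39) − f^{(1)}(11)] = 1/12 × (-0.111565 − 0.377901) = -0.0407888.
Running total after k=1: 260.960.
k=2: B_{4}/(4)! × [f^{(3)}(39) − f^{(3)}(11)] = −1/720 × (0.000495111 − 0.00249698) = 2.78037e-06.
Running total after k=2: 260.960.
k=3: B_{6}/(6)! × [f^{(5)}(39) − f^{(5)}(11)] = 1/30240 × (1.70896e-06 − 6.56055e-06) = -1.60436e-10.
Running total after k=3: 260.960.
k=4: B_{8}/(8)! × [f^{(7)}(39) − f^{(7)}(11)] = −1/1209600 × (3.97266e-09 − 1.39458e-08) = 8.24497e-15.

S_4 ≈ 260.960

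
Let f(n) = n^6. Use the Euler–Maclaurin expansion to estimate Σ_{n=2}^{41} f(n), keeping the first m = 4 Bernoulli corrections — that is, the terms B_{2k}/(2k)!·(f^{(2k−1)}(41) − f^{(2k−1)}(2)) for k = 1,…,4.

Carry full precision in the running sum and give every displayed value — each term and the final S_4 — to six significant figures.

∫_2^41 x^6 dx evaluates to 2.78220e+10.
Endpoint term: (f(2) + f(41))/2 = (64.0000 + 4.75010e+09)/2 = 2.37505e+09.
Integral + boundary = 3.01971e+10.
k=1: B_{2}/(2)! × [f^{(1)}(41) − f^{(1)}(2)] = 1/12 × (6.95137e+08 − 192.000) = 5.79281e+07.
Running total after k=1: 3.02550e+10.
k=2: B_{4}/(4)! × [f^{(3)}(41) − f^{(3)}(2)] = −1/720 × (8.27052e+06 − 960.000) = -11485.5.
Running total after k=2: 3.02550e+10.
k=3: B_{6}/(6)! × [f^{(5)}(41) − f^{(5)}(2)] = 1/30240 × (29520.0 − 1440.00) = 0.928571.
Running total after k=3: 3.02550e+10.
k=4: B_{8}/(8)! × [f^{(7)}(41) − f^{(7)}(2)] = −1/1209600 × (0.00000 − 0.00000) = 0.00000.

S_4 ≈ 3.02550e+10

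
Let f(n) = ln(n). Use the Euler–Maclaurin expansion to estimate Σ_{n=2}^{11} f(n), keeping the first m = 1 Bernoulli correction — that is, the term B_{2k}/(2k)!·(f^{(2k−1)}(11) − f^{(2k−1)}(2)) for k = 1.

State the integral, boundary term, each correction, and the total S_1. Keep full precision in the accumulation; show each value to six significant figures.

∫_2^11 ln(x) dx evaluates to 15.9906.
Boundary: ½(f(2) + f(11)) = ½(0.693147 + 2.39790) = 1.54552.
So far: 17.5361.
k=1: B_{2}/(2)! × [f^{(1)}(11) − f^{(1)}(2)] = 1/12 × (0.0909091 − 0.500000) = -0.0340909.

S_1 ≈ 17.5020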